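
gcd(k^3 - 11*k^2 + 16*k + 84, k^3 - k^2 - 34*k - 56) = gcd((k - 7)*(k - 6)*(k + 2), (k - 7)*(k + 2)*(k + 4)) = k^2 - 5*k - 14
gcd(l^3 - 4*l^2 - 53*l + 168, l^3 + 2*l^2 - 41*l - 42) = l + 7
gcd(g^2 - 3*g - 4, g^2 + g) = g + 1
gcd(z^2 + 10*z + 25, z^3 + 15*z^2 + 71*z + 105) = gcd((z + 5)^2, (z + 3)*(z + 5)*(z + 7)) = z + 5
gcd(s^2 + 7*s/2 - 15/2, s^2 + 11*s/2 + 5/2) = s + 5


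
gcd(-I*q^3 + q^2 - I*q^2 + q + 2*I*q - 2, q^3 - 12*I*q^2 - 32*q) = 1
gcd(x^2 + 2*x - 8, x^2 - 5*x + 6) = x - 2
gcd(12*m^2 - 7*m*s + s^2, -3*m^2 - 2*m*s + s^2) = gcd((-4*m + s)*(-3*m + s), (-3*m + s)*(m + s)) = -3*m + s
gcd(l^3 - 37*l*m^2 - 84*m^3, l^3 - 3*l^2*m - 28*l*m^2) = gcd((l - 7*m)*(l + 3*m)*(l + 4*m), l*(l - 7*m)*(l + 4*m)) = l^2 - 3*l*m - 28*m^2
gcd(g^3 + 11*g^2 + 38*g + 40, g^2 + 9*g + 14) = g + 2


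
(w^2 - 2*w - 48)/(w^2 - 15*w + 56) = (w + 6)/(w - 7)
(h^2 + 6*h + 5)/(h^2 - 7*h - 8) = (h + 5)/(h - 8)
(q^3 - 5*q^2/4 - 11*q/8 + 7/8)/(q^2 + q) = q - 9/4 + 7/(8*q)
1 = 1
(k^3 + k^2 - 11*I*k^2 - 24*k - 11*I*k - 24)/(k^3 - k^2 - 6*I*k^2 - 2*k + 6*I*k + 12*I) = (k^2 - 11*I*k - 24)/(k^2 + k*(-2 - 6*I) + 12*I)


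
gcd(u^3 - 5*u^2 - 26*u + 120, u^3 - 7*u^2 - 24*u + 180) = u^2 - u - 30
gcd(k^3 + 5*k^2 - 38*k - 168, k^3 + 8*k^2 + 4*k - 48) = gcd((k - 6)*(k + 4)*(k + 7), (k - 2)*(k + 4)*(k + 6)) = k + 4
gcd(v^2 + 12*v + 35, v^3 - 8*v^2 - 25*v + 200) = v + 5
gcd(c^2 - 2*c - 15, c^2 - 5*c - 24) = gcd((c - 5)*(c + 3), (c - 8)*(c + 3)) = c + 3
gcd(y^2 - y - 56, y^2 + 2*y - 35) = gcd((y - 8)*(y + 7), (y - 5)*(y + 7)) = y + 7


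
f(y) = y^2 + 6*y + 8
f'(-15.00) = -24.00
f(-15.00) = 143.00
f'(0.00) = 6.00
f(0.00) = 8.00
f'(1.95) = 9.90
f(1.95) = 23.50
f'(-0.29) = 5.42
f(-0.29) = 6.34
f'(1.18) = 8.36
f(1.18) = 16.47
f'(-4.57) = -3.14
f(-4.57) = 1.46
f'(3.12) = 12.24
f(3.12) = 36.45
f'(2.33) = 10.66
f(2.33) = 27.41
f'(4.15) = 14.30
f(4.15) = 50.12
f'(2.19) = 10.38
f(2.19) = 25.94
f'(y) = 2*y + 6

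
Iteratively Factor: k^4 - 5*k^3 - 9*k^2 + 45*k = (k - 5)*(k^3 - 9*k) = (k - 5)*(k - 3)*(k^2 + 3*k) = k*(k - 5)*(k - 3)*(k + 3)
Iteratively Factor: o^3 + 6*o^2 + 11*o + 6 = (o + 1)*(o^2 + 5*o + 6) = (o + 1)*(o + 3)*(o + 2)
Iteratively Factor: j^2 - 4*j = (j)*(j - 4)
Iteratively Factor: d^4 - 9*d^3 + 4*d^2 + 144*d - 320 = (d - 5)*(d^3 - 4*d^2 - 16*d + 64) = (d - 5)*(d - 4)*(d^2 - 16) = (d - 5)*(d - 4)^2*(d + 4)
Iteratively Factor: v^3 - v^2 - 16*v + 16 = (v - 4)*(v^2 + 3*v - 4) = (v - 4)*(v - 1)*(v + 4)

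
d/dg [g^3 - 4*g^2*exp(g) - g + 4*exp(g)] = -4*g^2*exp(g) + 3*g^2 - 8*g*exp(g) + 4*exp(g) - 1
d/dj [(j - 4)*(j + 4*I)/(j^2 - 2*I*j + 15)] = (j^2*(4 - 6*I) + j*(30 + 32*I) - 28 + 60*I)/(j^4 - 4*I*j^3 + 26*j^2 - 60*I*j + 225)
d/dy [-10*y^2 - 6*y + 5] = -20*y - 6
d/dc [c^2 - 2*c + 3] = 2*c - 2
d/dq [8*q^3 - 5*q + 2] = 24*q^2 - 5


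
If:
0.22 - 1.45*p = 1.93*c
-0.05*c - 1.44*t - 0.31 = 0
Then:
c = -28.8*t - 6.2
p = 38.3337931034483*t + 8.40413793103448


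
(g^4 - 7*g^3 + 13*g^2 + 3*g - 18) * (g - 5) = g^5 - 12*g^4 + 48*g^3 - 62*g^2 - 33*g + 90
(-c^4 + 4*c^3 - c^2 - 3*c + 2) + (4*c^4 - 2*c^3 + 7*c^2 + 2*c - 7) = 3*c^4 + 2*c^3 + 6*c^2 - c - 5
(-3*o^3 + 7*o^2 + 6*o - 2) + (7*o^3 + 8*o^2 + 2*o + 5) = 4*o^3 + 15*o^2 + 8*o + 3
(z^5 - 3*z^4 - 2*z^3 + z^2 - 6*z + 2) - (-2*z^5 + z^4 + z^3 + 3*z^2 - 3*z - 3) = 3*z^5 - 4*z^4 - 3*z^3 - 2*z^2 - 3*z + 5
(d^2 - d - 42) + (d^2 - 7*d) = 2*d^2 - 8*d - 42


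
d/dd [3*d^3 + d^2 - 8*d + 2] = 9*d^2 + 2*d - 8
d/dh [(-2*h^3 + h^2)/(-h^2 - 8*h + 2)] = 2*h*(h^3 + 16*h^2 - 10*h + 2)/(h^4 + 16*h^3 + 60*h^2 - 32*h + 4)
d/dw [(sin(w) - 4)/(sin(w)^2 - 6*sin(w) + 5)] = (8*sin(w) + cos(w)^2 - 20)*cos(w)/(sin(w)^2 - 6*sin(w) + 5)^2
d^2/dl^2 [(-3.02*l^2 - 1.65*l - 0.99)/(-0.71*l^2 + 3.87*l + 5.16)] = (18.259638*l^3 + 69.378786*l^2 + 19.948302*l + 131.828454)/(0.357911*l^6 - 5.852601*l^5 + 24.097329*l^4 + 27.108189*l^3 - 175.129884*l^2 - 309.123216*l - 137.388096)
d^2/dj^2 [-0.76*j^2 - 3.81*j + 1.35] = -1.52000000000000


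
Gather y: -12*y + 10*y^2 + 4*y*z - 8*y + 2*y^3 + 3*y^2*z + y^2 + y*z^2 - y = 2*y^3 + y^2*(3*z + 11) + y*(z^2 + 4*z - 21)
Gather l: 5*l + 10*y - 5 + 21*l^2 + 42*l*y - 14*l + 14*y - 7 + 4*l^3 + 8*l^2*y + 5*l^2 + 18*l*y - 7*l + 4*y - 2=4*l^3 + l^2*(8*y + 26) + l*(60*y - 16) + 28*y - 14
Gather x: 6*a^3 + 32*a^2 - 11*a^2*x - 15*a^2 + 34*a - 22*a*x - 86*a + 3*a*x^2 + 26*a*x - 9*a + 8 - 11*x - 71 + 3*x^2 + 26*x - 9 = 6*a^3 + 17*a^2 - 61*a + x^2*(3*a + 3) + x*(-11*a^2 + 4*a + 15) - 72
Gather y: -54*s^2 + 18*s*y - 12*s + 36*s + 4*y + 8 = -54*s^2 + 24*s + y*(18*s + 4) + 8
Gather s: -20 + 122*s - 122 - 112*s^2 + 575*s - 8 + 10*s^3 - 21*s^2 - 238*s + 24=10*s^3 - 133*s^2 + 459*s - 126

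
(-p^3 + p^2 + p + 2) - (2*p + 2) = -p^3 + p^2 - p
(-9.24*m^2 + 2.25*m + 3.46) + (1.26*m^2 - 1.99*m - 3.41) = -7.98*m^2 + 0.26*m + 0.0499999999999998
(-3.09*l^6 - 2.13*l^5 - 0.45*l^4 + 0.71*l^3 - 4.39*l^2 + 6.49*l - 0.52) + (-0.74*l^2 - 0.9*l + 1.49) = -3.09*l^6 - 2.13*l^5 - 0.45*l^4 + 0.71*l^3 - 5.13*l^2 + 5.59*l + 0.97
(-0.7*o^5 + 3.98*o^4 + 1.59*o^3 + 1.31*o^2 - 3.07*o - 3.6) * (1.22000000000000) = -0.854*o^5 + 4.8556*o^4 + 1.9398*o^3 + 1.5982*o^2 - 3.7454*o - 4.392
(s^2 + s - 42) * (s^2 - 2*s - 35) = s^4 - s^3 - 79*s^2 + 49*s + 1470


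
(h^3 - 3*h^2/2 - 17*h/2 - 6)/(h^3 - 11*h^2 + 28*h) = (2*h^2 + 5*h + 3)/(2*h*(h - 7))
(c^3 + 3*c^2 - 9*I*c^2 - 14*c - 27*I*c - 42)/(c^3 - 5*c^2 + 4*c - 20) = (c^2 + c*(3 - 7*I) - 21*I)/(c^2 + c*(-5 + 2*I) - 10*I)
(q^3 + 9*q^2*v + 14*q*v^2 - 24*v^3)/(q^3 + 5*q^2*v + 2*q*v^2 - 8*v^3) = (q + 6*v)/(q + 2*v)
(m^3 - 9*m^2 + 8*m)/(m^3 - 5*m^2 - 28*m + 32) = m/(m + 4)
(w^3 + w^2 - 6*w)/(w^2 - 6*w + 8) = w*(w + 3)/(w - 4)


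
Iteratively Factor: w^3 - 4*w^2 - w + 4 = (w - 1)*(w^2 - 3*w - 4) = (w - 4)*(w - 1)*(w + 1)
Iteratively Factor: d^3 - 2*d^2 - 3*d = (d + 1)*(d^2 - 3*d) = d*(d + 1)*(d - 3)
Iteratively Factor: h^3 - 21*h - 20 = (h + 4)*(h^2 - 4*h - 5) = (h - 5)*(h + 4)*(h + 1)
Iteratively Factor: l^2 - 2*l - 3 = (l - 3)*(l + 1)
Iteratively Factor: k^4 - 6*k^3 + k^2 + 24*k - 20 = (k - 2)*(k^3 - 4*k^2 - 7*k + 10) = (k - 5)*(k - 2)*(k^2 + k - 2) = (k - 5)*(k - 2)*(k + 2)*(k - 1)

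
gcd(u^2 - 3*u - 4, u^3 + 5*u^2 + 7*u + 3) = u + 1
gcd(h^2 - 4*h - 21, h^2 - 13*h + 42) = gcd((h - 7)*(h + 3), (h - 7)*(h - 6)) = h - 7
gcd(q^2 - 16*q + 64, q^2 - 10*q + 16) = q - 8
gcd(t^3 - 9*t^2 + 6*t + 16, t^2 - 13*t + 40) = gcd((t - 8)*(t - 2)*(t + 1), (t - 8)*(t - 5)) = t - 8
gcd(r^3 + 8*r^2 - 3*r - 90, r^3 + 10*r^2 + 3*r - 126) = r^2 + 3*r - 18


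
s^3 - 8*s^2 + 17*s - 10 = (s - 5)*(s - 2)*(s - 1)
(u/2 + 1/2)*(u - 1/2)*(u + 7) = u^3/2 + 15*u^2/4 + 3*u/2 - 7/4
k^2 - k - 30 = (k - 6)*(k + 5)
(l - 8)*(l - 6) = l^2 - 14*l + 48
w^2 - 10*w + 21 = (w - 7)*(w - 3)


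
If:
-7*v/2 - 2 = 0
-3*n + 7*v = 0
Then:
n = -4/3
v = -4/7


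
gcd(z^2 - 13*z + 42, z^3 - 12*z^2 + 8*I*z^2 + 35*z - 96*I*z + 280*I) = z - 7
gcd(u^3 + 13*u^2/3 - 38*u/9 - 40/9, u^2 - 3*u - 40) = u + 5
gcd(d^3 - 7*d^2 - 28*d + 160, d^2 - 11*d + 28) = d - 4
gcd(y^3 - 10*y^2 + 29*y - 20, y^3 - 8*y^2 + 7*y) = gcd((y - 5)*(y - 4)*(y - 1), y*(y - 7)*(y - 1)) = y - 1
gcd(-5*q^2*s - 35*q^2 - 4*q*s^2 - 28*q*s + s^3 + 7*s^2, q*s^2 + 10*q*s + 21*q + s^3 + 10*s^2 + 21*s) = q*s + 7*q + s^2 + 7*s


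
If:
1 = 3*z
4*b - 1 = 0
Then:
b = 1/4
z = 1/3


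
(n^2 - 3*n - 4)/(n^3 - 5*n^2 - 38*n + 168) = (n + 1)/(n^2 - n - 42)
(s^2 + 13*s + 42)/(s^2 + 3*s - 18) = (s + 7)/(s - 3)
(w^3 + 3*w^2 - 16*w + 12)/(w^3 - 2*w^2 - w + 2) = (w + 6)/(w + 1)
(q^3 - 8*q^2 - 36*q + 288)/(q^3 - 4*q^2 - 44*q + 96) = (q - 6)/(q - 2)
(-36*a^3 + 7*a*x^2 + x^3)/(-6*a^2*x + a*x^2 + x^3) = (6*a + x)/x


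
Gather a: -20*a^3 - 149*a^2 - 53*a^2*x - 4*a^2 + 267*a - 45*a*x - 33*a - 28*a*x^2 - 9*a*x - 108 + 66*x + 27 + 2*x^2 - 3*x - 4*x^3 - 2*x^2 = -20*a^3 + a^2*(-53*x - 153) + a*(-28*x^2 - 54*x + 234) - 4*x^3 + 63*x - 81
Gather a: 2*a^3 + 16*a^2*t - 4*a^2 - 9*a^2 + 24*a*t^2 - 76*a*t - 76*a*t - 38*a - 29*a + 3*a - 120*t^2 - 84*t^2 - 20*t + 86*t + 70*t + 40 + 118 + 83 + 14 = 2*a^3 + a^2*(16*t - 13) + a*(24*t^2 - 152*t - 64) - 204*t^2 + 136*t + 255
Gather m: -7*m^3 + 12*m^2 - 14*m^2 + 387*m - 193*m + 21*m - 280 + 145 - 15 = -7*m^3 - 2*m^2 + 215*m - 150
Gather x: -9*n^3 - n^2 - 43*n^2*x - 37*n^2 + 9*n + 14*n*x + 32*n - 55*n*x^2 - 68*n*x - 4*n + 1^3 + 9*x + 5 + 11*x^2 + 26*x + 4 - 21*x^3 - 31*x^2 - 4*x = -9*n^3 - 38*n^2 + 37*n - 21*x^3 + x^2*(-55*n - 20) + x*(-43*n^2 - 54*n + 31) + 10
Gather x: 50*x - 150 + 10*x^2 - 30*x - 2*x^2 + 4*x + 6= 8*x^2 + 24*x - 144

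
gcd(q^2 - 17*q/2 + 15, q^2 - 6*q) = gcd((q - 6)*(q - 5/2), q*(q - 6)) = q - 6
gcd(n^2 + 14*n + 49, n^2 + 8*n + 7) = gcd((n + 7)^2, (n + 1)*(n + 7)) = n + 7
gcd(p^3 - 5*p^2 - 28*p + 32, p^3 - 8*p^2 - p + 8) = p^2 - 9*p + 8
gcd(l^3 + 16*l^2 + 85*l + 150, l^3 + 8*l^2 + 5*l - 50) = l^2 + 10*l + 25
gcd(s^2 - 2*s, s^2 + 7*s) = s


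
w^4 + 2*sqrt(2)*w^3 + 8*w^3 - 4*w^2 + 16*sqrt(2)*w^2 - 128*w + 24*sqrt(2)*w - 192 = (w + 2)*(w + 6)*(w - 2*sqrt(2))*(w + 4*sqrt(2))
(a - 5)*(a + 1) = a^2 - 4*a - 5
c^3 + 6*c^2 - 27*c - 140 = (c - 5)*(c + 4)*(c + 7)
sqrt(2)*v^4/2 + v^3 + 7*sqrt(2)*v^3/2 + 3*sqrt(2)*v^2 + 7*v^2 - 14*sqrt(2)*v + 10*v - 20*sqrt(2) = (v + 5)*(v - sqrt(2))*(v + 2*sqrt(2))*(sqrt(2)*v/2 + sqrt(2))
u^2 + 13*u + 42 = (u + 6)*(u + 7)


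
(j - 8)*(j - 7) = j^2 - 15*j + 56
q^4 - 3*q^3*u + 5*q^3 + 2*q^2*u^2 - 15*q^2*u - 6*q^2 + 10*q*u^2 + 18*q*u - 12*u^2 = (q - 1)*(q + 6)*(q - 2*u)*(q - u)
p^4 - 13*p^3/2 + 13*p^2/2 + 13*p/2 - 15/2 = (p - 5)*(p - 3/2)*(p - 1)*(p + 1)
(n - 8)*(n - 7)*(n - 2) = n^3 - 17*n^2 + 86*n - 112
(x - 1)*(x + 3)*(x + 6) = x^3 + 8*x^2 + 9*x - 18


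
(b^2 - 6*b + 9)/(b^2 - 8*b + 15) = (b - 3)/(b - 5)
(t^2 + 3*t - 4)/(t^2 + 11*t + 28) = (t - 1)/(t + 7)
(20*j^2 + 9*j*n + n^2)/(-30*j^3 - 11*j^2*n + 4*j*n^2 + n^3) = (-4*j - n)/(6*j^2 + j*n - n^2)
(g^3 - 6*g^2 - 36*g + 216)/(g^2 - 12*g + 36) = g + 6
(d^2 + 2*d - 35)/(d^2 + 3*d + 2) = (d^2 + 2*d - 35)/(d^2 + 3*d + 2)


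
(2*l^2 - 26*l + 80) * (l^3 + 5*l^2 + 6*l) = 2*l^5 - 16*l^4 - 38*l^3 + 244*l^2 + 480*l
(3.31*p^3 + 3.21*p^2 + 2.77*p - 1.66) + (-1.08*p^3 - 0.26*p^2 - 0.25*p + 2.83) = 2.23*p^3 + 2.95*p^2 + 2.52*p + 1.17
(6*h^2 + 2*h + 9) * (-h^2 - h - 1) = -6*h^4 - 8*h^3 - 17*h^2 - 11*h - 9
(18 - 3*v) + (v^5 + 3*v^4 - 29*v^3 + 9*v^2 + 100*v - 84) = v^5 + 3*v^4 - 29*v^3 + 9*v^2 + 97*v - 66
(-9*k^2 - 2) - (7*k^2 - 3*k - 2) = -16*k^2 + 3*k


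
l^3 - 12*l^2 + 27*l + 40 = (l - 8)*(l - 5)*(l + 1)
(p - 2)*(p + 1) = p^2 - p - 2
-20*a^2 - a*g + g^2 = (-5*a + g)*(4*a + g)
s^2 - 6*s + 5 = (s - 5)*(s - 1)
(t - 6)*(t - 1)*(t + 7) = t^3 - 43*t + 42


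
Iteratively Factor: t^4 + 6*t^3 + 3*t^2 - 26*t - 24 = (t + 1)*(t^3 + 5*t^2 - 2*t - 24) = (t - 2)*(t + 1)*(t^2 + 7*t + 12) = (t - 2)*(t + 1)*(t + 3)*(t + 4)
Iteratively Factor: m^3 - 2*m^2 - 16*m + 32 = (m - 2)*(m^2 - 16) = (m - 4)*(m - 2)*(m + 4)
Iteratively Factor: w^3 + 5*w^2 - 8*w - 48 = (w + 4)*(w^2 + w - 12) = (w - 3)*(w + 4)*(w + 4)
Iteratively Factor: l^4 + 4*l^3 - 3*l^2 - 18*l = (l)*(l^3 + 4*l^2 - 3*l - 18) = l*(l + 3)*(l^2 + l - 6) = l*(l - 2)*(l + 3)*(l + 3)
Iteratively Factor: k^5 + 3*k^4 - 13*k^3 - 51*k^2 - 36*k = (k + 1)*(k^4 + 2*k^3 - 15*k^2 - 36*k) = k*(k + 1)*(k^3 + 2*k^2 - 15*k - 36) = k*(k + 1)*(k + 3)*(k^2 - k - 12) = k*(k - 4)*(k + 1)*(k + 3)*(k + 3)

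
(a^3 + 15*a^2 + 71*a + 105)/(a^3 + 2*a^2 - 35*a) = (a^2 + 8*a + 15)/(a*(a - 5))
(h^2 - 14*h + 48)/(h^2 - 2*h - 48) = (h - 6)/(h + 6)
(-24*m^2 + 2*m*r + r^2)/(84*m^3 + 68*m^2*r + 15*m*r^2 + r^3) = (-4*m + r)/(14*m^2 + 9*m*r + r^2)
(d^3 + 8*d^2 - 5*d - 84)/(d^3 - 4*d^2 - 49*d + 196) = (d^2 + d - 12)/(d^2 - 11*d + 28)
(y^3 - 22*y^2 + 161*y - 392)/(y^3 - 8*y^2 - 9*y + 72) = (y^2 - 14*y + 49)/(y^2 - 9)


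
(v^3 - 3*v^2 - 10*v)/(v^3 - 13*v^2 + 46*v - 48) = v*(v^2 - 3*v - 10)/(v^3 - 13*v^2 + 46*v - 48)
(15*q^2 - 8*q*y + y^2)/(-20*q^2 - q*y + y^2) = (-3*q + y)/(4*q + y)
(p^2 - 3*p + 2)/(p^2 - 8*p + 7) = (p - 2)/(p - 7)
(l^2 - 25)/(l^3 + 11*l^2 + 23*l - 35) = (l - 5)/(l^2 + 6*l - 7)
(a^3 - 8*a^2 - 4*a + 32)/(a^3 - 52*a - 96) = (a - 2)/(a + 6)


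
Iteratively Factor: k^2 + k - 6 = (k - 2)*(k + 3)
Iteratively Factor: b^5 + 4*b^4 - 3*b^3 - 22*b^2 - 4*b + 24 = (b - 1)*(b^4 + 5*b^3 + 2*b^2 - 20*b - 24) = (b - 2)*(b - 1)*(b^3 + 7*b^2 + 16*b + 12) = (b - 2)*(b - 1)*(b + 2)*(b^2 + 5*b + 6) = (b - 2)*(b - 1)*(b + 2)^2*(b + 3)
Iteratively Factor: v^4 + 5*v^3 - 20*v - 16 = (v + 1)*(v^3 + 4*v^2 - 4*v - 16) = (v - 2)*(v + 1)*(v^2 + 6*v + 8) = (v - 2)*(v + 1)*(v + 2)*(v + 4)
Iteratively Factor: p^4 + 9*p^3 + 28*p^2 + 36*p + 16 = (p + 1)*(p^3 + 8*p^2 + 20*p + 16) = (p + 1)*(p + 2)*(p^2 + 6*p + 8) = (p + 1)*(p + 2)*(p + 4)*(p + 2)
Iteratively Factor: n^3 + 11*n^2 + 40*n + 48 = (n + 3)*(n^2 + 8*n + 16) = (n + 3)*(n + 4)*(n + 4)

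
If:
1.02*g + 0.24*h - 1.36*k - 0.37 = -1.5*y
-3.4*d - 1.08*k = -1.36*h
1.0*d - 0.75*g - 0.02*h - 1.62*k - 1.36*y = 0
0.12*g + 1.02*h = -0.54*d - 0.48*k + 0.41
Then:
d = 0.0847955322409354*y + 0.136845635432744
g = 0.244724823296686 - 1.58436391894552*y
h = 0.167730915475166*y + 0.316123669255935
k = -0.0557321894194018*y - 0.032728676188203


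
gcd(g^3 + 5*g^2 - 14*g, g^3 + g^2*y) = g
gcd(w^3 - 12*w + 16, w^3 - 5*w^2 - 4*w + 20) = w - 2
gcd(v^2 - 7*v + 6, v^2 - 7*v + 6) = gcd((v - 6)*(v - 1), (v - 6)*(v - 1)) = v^2 - 7*v + 6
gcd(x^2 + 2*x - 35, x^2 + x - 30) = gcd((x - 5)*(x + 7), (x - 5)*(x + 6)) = x - 5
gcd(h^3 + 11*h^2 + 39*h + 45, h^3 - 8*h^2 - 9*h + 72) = h + 3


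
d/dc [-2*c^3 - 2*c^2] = 2*c*(-3*c - 2)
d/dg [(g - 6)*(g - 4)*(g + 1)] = 3*g^2 - 18*g + 14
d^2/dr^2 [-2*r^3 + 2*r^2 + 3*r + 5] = 4 - 12*r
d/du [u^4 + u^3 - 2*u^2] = u*(4*u^2 + 3*u - 4)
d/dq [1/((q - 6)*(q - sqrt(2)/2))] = 2*((6 - q)*(2*q - sqrt(2))^2 + 2*(-2*q + sqrt(2))*(q - 6)^2)/((q - 6)^3*(2*q - sqrt(2))^3)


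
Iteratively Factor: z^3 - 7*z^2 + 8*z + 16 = (z - 4)*(z^2 - 3*z - 4) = (z - 4)^2*(z + 1)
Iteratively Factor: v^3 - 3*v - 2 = (v + 1)*(v^2 - v - 2) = (v + 1)^2*(v - 2)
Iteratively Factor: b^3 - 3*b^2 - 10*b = (b)*(b^2 - 3*b - 10) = b*(b + 2)*(b - 5)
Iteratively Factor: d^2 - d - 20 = (d + 4)*(d - 5)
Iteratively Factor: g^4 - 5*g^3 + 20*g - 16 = (g - 2)*(g^3 - 3*g^2 - 6*g + 8) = (g - 2)*(g - 1)*(g^2 - 2*g - 8) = (g - 4)*(g - 2)*(g - 1)*(g + 2)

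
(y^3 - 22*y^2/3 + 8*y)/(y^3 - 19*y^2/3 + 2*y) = (3*y - 4)/(3*y - 1)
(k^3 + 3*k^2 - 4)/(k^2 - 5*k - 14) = (k^2 + k - 2)/(k - 7)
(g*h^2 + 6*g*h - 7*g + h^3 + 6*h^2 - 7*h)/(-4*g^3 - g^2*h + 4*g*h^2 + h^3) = (-h^2 - 6*h + 7)/(4*g^2 - 3*g*h - h^2)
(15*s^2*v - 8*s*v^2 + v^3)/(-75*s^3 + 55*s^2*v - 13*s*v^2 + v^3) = -v/(5*s - v)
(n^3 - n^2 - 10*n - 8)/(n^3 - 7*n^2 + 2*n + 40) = (n + 1)/(n - 5)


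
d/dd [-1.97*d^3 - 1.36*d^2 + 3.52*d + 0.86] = -5.91*d^2 - 2.72*d + 3.52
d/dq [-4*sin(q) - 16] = -4*cos(q)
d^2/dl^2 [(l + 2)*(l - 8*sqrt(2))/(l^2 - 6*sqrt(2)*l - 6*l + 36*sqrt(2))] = 4*(-sqrt(2)*l^3 + 4*l^3 - 78*sqrt(2)*l^2 + 36*sqrt(2)*l + 1152*l - 2376*sqrt(2) - 576)/(l^6 - 18*sqrt(2)*l^5 - 18*l^5 + 324*l^4 + 324*sqrt(2)*l^4 - 4104*l^3 - 2376*sqrt(2)*l^3 + 11664*sqrt(2)*l^2 + 23328*l^2 - 46656*sqrt(2)*l - 46656*l + 93312*sqrt(2))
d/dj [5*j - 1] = 5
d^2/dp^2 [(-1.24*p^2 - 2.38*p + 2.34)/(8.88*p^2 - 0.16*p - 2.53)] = (-378.870528*p^3 + 939.96576*p^2 - 340.768224*p + 91.315176)/(700.227072*p^6 - 37.850112*p^5 - 597.822912*p^4 + 21.563648*p^3 + 170.325672*p^2 - 3.072432*p - 16.194277)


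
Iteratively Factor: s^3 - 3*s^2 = (s)*(s^2 - 3*s) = s*(s - 3)*(s)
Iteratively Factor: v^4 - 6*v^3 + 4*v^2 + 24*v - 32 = (v + 2)*(v^3 - 8*v^2 + 20*v - 16) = (v - 2)*(v + 2)*(v^2 - 6*v + 8) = (v - 2)^2*(v + 2)*(v - 4)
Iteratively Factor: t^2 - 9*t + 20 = (t - 5)*(t - 4)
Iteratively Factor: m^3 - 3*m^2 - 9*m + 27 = (m - 3)*(m^2 - 9) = (m - 3)*(m + 3)*(m - 3)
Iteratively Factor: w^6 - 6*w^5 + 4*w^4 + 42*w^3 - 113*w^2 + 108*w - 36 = (w - 2)*(w^5 - 4*w^4 - 4*w^3 + 34*w^2 - 45*w + 18) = (w - 3)*(w - 2)*(w^4 - w^3 - 7*w^2 + 13*w - 6) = (w - 3)*(w - 2)*(w - 1)*(w^3 - 7*w + 6) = (w - 3)*(w - 2)^2*(w - 1)*(w^2 + 2*w - 3) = (w - 3)*(w - 2)^2*(w - 1)^2*(w + 3)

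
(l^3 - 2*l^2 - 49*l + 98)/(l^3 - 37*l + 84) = (l^2 - 9*l + 14)/(l^2 - 7*l + 12)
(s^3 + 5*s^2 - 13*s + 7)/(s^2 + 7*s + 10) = (s^3 + 5*s^2 - 13*s + 7)/(s^2 + 7*s + 10)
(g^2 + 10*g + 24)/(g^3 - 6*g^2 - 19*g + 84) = (g + 6)/(g^2 - 10*g + 21)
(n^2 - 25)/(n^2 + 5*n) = (n - 5)/n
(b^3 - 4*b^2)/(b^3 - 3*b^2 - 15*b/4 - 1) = 4*b^2/(4*b^2 + 4*b + 1)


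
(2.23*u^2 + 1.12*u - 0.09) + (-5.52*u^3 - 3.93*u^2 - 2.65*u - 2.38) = -5.52*u^3 - 1.7*u^2 - 1.53*u - 2.47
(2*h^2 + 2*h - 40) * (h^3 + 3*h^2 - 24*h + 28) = 2*h^5 + 8*h^4 - 82*h^3 - 112*h^2 + 1016*h - 1120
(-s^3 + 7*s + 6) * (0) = 0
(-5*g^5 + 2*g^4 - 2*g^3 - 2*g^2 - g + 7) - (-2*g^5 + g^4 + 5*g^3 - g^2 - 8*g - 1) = -3*g^5 + g^4 - 7*g^3 - g^2 + 7*g + 8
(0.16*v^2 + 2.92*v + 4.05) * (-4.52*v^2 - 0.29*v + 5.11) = -0.7232*v^4 - 13.2448*v^3 - 18.3352*v^2 + 13.7467*v + 20.6955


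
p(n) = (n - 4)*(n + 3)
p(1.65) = -10.93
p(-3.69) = 5.31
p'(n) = 2*n - 1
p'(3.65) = 6.30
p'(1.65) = 2.30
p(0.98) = -12.02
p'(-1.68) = -4.36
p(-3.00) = 0.00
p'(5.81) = 10.62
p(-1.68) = -7.50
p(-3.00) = 0.00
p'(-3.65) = -8.30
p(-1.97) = -6.15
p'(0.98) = 0.96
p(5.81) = 15.95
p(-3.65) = 4.97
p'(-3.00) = -7.00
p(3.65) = -2.33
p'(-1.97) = -4.94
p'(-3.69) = -8.38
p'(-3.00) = -7.00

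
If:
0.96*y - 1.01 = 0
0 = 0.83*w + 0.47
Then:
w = -0.57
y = 1.05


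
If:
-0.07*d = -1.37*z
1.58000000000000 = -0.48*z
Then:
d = -64.42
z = -3.29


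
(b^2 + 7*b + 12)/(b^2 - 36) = (b^2 + 7*b + 12)/(b^2 - 36)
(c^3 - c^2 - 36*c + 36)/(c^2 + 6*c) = c - 7 + 6/c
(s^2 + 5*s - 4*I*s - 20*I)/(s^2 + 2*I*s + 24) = (s + 5)/(s + 6*I)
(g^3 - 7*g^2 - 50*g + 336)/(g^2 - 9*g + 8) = (g^2 + g - 42)/(g - 1)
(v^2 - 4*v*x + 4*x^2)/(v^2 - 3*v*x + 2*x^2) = (-v + 2*x)/(-v + x)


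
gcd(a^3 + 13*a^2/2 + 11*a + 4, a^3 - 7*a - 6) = a + 2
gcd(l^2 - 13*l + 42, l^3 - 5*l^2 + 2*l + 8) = 1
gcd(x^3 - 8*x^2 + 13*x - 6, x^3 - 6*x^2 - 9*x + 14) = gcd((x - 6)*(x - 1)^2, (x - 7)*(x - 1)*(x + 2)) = x - 1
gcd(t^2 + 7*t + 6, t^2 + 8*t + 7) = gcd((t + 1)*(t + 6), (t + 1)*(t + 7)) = t + 1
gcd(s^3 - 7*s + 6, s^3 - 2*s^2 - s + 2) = s^2 - 3*s + 2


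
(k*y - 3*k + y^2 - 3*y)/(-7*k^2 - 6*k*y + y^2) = (y - 3)/(-7*k + y)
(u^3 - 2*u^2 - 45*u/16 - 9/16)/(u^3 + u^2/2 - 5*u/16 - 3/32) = 2*(u - 3)/(2*u - 1)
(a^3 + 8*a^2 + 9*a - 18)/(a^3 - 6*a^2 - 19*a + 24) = (a + 6)/(a - 8)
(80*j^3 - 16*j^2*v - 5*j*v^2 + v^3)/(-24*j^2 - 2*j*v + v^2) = (20*j^2 - 9*j*v + v^2)/(-6*j + v)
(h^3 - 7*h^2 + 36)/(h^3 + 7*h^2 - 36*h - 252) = (h^2 - h - 6)/(h^2 + 13*h + 42)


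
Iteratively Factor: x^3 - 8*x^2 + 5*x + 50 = (x - 5)*(x^2 - 3*x - 10) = (x - 5)*(x + 2)*(x - 5)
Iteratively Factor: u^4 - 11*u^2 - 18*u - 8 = (u - 4)*(u^3 + 4*u^2 + 5*u + 2) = (u - 4)*(u + 1)*(u^2 + 3*u + 2) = (u - 4)*(u + 1)*(u + 2)*(u + 1)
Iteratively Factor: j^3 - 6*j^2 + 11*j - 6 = (j - 1)*(j^2 - 5*j + 6) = (j - 2)*(j - 1)*(j - 3)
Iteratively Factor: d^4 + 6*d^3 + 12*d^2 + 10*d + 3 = (d + 1)*(d^3 + 5*d^2 + 7*d + 3) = (d + 1)^2*(d^2 + 4*d + 3) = (d + 1)^3*(d + 3)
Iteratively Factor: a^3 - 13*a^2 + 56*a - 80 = (a - 4)*(a^2 - 9*a + 20) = (a - 4)^2*(a - 5)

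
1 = 1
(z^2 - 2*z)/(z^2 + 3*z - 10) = z/(z + 5)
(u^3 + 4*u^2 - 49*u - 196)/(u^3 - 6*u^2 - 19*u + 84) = (u + 7)/(u - 3)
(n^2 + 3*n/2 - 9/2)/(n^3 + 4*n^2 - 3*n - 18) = (n - 3/2)/(n^2 + n - 6)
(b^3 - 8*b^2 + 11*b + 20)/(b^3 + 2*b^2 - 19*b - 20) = (b - 5)/(b + 5)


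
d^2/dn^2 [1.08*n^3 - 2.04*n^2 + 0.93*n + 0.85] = 6.48*n - 4.08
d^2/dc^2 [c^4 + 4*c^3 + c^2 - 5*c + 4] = 12*c^2 + 24*c + 2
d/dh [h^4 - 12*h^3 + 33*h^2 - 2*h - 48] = 4*h^3 - 36*h^2 + 66*h - 2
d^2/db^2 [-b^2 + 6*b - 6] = -2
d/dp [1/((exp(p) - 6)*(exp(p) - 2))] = 2*(4 - exp(p))*exp(p)/(exp(4*p) - 16*exp(3*p) + 88*exp(2*p) - 192*exp(p) + 144)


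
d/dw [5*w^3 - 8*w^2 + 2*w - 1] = 15*w^2 - 16*w + 2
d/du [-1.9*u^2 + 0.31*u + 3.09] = 0.31 - 3.8*u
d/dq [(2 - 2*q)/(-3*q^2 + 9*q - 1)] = 2*(-3*q^2 + 6*q - 8)/(9*q^4 - 54*q^3 + 87*q^2 - 18*q + 1)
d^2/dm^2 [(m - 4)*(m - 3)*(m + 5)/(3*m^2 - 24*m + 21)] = 12*(m^3 + 3*m^2 - 45*m + 113)/(m^6 - 24*m^5 + 213*m^4 - 848*m^3 + 1491*m^2 - 1176*m + 343)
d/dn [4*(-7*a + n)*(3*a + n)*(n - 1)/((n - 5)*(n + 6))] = 4*(21*a^2*n^2 - 42*a^2*n + 609*a^2 - 8*a*n^2 + 240*a*n - 120*a + n^4 + 2*n^3 - 91*n^2 + 60*n)/(n^4 + 2*n^3 - 59*n^2 - 60*n + 900)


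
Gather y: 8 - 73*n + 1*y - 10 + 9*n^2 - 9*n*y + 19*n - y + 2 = 9*n^2 - 9*n*y - 54*n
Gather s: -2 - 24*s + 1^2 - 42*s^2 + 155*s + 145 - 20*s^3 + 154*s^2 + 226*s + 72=-20*s^3 + 112*s^2 + 357*s + 216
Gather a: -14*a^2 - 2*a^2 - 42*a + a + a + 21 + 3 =-16*a^2 - 40*a + 24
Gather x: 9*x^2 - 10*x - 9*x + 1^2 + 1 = 9*x^2 - 19*x + 2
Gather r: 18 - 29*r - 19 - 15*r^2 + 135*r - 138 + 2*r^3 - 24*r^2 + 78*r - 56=2*r^3 - 39*r^2 + 184*r - 195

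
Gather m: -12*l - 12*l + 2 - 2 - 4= -24*l - 4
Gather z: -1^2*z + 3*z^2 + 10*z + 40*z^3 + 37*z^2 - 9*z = 40*z^3 + 40*z^2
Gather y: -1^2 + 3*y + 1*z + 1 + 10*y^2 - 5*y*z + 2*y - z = 10*y^2 + y*(5 - 5*z)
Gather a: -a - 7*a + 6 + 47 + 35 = 88 - 8*a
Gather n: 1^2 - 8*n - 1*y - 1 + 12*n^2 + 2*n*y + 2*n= 12*n^2 + n*(2*y - 6) - y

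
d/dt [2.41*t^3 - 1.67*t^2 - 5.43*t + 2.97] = 7.23*t^2 - 3.34*t - 5.43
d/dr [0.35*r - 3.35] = 0.350000000000000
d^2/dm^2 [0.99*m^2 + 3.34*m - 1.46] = 1.98000000000000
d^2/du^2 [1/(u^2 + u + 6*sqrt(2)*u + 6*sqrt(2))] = 2*(-u^2 - 6*sqrt(2)*u - u + (2*u + 1 + 6*sqrt(2))^2 - 6*sqrt(2))/(u^2 + u + 6*sqrt(2)*u + 6*sqrt(2))^3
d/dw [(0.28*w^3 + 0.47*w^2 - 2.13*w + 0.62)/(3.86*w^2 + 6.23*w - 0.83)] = (1.0808*w^4 + 3.4888*w^3 + 10.4527*w^2 - 5.5666*w - 2.0947)/(14.8996*w^4 + 48.0956*w^3 + 32.4053*w^2 - 10.3418*w + 0.6889)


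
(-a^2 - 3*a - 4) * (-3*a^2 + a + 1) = 3*a^4 + 8*a^3 + 8*a^2 - 7*a - 4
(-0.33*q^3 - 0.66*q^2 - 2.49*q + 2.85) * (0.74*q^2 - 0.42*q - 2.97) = -0.2442*q^5 - 0.3498*q^4 - 0.5853*q^3 + 5.115*q^2 + 6.1983*q - 8.4645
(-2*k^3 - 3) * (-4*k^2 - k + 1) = 8*k^5 + 2*k^4 - 2*k^3 + 12*k^2 + 3*k - 3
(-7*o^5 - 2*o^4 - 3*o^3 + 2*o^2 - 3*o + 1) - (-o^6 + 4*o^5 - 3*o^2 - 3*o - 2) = o^6 - 11*o^5 - 2*o^4 - 3*o^3 + 5*o^2 + 3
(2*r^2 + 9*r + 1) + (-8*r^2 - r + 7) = -6*r^2 + 8*r + 8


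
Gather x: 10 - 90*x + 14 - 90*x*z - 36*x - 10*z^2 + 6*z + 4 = x*(-90*z - 126) - 10*z^2 + 6*z + 28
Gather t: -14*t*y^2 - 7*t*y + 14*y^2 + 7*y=t*(-14*y^2 - 7*y) + 14*y^2 + 7*y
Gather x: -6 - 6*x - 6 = -6*x - 12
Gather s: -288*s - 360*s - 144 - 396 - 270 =-648*s - 810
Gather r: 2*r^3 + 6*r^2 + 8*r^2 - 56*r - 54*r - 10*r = 2*r^3 + 14*r^2 - 120*r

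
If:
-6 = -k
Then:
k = 6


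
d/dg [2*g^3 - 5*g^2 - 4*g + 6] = 6*g^2 - 10*g - 4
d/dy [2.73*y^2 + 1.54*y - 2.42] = 5.46*y + 1.54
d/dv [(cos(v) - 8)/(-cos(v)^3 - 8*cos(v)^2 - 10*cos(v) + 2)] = (253*cos(v)/2 + 8*cos(2*v) - cos(3*v)/2 + 86)*sin(v)/(cos(v)^3 + 8*cos(v)^2 + 10*cos(v) - 2)^2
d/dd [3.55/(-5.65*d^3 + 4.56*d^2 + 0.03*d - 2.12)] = (60.1725*d^2 - 32.376*d - 0.1065)/(5.65*d^3 - 4.56*d^2 - 0.03*d + 2.12)^2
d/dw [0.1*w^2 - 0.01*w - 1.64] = 0.2*w - 0.01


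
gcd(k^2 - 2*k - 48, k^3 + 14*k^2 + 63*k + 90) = k + 6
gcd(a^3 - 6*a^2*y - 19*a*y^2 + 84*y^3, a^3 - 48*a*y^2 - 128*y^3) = a + 4*y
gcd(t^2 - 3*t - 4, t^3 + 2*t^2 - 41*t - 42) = t + 1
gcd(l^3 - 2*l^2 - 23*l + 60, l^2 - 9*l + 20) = l - 4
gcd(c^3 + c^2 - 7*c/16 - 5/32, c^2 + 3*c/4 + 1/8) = c + 1/4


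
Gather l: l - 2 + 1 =l - 1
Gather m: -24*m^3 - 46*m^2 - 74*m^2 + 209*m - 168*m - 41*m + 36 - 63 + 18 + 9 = -24*m^3 - 120*m^2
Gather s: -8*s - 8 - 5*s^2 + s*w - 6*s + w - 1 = -5*s^2 + s*(w - 14) + w - 9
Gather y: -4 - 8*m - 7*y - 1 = -8*m - 7*y - 5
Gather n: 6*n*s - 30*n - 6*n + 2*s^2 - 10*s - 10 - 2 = n*(6*s - 36) + 2*s^2 - 10*s - 12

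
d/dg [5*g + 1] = 5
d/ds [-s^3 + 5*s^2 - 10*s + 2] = -3*s^2 + 10*s - 10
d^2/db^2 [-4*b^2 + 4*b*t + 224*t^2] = -8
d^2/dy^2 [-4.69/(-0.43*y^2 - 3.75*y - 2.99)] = (-1.734362*y^2 - 15.12525*y + 4.69*(0.86*y + 3.75)*(1.72*y + 7.5) - 12.059866)/(0.43*y^2 + 3.75*y + 2.99)^3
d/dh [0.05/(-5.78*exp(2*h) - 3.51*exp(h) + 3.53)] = (0.578*exp(h) + 0.1755)*exp(h)/(5.78*exp(2*h) + 3.51*exp(h) - 3.53)^2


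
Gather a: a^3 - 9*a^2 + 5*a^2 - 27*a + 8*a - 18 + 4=a^3 - 4*a^2 - 19*a - 14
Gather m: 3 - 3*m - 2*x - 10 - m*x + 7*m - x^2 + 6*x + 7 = m*(4 - x) - x^2 + 4*x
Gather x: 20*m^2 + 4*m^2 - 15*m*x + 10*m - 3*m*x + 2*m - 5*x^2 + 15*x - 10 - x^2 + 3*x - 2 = 24*m^2 + 12*m - 6*x^2 + x*(18 - 18*m) - 12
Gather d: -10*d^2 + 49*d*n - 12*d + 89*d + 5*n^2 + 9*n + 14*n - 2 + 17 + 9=-10*d^2 + d*(49*n + 77) + 5*n^2 + 23*n + 24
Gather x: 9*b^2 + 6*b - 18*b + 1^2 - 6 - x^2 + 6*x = 9*b^2 - 12*b - x^2 + 6*x - 5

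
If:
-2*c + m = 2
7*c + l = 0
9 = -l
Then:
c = 9/7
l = -9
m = 32/7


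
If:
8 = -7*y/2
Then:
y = -16/7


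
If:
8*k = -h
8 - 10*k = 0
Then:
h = -32/5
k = 4/5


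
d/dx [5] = 0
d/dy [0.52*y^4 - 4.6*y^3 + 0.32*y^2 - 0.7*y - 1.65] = 2.08*y^3 - 13.8*y^2 + 0.64*y - 0.7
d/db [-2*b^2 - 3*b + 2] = -4*b - 3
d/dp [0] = 0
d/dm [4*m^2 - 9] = 8*m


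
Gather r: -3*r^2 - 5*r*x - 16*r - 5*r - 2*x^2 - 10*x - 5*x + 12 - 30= -3*r^2 + r*(-5*x - 21) - 2*x^2 - 15*x - 18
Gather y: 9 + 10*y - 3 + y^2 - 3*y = y^2 + 7*y + 6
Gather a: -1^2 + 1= 0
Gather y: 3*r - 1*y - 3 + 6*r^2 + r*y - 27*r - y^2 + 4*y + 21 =6*r^2 - 24*r - y^2 + y*(r + 3) + 18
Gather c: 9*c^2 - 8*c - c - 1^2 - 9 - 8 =9*c^2 - 9*c - 18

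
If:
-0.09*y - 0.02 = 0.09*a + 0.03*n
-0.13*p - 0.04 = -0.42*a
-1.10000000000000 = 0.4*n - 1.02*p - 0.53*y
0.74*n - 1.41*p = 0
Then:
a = -1.52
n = -9.95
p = -5.22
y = 4.62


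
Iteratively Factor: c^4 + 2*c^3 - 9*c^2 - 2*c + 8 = (c - 1)*(c^3 + 3*c^2 - 6*c - 8) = (c - 1)*(c + 1)*(c^2 + 2*c - 8) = (c - 2)*(c - 1)*(c + 1)*(c + 4)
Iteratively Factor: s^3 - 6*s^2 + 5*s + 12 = (s + 1)*(s^2 - 7*s + 12) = (s - 3)*(s + 1)*(s - 4)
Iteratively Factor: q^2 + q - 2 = (q + 2)*(q - 1)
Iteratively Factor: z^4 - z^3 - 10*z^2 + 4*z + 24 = (z + 2)*(z^3 - 3*z^2 - 4*z + 12) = (z + 2)^2*(z^2 - 5*z + 6) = (z - 3)*(z + 2)^2*(z - 2)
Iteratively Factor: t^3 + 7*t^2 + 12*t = (t + 3)*(t^2 + 4*t) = t*(t + 3)*(t + 4)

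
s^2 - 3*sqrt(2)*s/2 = s*(s - 3*sqrt(2)/2)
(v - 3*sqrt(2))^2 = v^2 - 6*sqrt(2)*v + 18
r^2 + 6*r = r*(r + 6)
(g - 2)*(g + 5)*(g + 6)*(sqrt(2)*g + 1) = sqrt(2)*g^4 + g^3 + 9*sqrt(2)*g^3 + 9*g^2 + 8*sqrt(2)*g^2 - 60*sqrt(2)*g + 8*g - 60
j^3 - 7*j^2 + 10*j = j*(j - 5)*(j - 2)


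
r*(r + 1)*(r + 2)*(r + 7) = r^4 + 10*r^3 + 23*r^2 + 14*r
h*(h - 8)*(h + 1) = h^3 - 7*h^2 - 8*h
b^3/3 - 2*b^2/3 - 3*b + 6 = (b/3 + 1)*(b - 3)*(b - 2)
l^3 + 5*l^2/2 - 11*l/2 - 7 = (l - 2)*(l + 1)*(l + 7/2)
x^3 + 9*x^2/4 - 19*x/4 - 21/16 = (x - 3/2)*(x + 1/4)*(x + 7/2)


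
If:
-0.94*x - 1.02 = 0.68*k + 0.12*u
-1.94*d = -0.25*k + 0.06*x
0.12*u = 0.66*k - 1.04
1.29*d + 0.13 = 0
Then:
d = -0.10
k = -0.58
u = -11.85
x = 0.85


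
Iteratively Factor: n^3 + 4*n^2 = (n)*(n^2 + 4*n) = n*(n + 4)*(n)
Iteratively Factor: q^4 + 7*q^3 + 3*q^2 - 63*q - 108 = (q + 3)*(q^3 + 4*q^2 - 9*q - 36) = (q + 3)^2*(q^2 + q - 12) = (q - 3)*(q + 3)^2*(q + 4)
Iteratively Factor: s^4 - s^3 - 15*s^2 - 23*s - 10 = (s - 5)*(s^3 + 4*s^2 + 5*s + 2) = (s - 5)*(s + 1)*(s^2 + 3*s + 2) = (s - 5)*(s + 1)^2*(s + 2)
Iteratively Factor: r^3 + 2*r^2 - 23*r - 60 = (r + 3)*(r^2 - r - 20) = (r - 5)*(r + 3)*(r + 4)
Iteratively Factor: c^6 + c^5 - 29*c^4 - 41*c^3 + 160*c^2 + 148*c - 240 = (c + 4)*(c^5 - 3*c^4 - 17*c^3 + 27*c^2 + 52*c - 60) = (c - 2)*(c + 4)*(c^4 - c^3 - 19*c^2 - 11*c + 30) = (c - 5)*(c - 2)*(c + 4)*(c^3 + 4*c^2 + c - 6) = (c - 5)*(c - 2)*(c + 3)*(c + 4)*(c^2 + c - 2) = (c - 5)*(c - 2)*(c + 2)*(c + 3)*(c + 4)*(c - 1)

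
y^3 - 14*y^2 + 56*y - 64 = (y - 8)*(y - 4)*(y - 2)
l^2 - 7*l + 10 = (l - 5)*(l - 2)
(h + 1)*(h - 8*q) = h^2 - 8*h*q + h - 8*q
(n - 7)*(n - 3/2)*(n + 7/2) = n^3 - 5*n^2 - 77*n/4 + 147/4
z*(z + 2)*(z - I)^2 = z^4 + 2*z^3 - 2*I*z^3 - z^2 - 4*I*z^2 - 2*z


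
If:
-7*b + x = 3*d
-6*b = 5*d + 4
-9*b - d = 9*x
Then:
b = 7/12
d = -3/2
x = -5/12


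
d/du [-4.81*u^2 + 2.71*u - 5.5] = 2.71 - 9.62*u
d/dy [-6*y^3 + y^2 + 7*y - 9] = -18*y^2 + 2*y + 7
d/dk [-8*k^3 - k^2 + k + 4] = -24*k^2 - 2*k + 1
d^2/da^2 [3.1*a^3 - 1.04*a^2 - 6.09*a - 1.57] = 18.6*a - 2.08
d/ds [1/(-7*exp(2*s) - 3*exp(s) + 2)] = (14*exp(s) + 3)*exp(s)/(7*exp(2*s) + 3*exp(s) - 2)^2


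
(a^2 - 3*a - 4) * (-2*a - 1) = -2*a^3 + 5*a^2 + 11*a + 4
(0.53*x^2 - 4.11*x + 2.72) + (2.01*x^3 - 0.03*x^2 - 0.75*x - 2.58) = 2.01*x^3 + 0.5*x^2 - 4.86*x + 0.14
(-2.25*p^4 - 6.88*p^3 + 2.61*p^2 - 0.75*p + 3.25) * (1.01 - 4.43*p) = 9.9675*p^5 + 28.2059*p^4 - 18.5111*p^3 + 5.9586*p^2 - 15.155*p + 3.2825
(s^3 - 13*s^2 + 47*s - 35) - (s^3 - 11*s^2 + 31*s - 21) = -2*s^2 + 16*s - 14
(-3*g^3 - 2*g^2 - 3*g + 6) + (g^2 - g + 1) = -3*g^3 - g^2 - 4*g + 7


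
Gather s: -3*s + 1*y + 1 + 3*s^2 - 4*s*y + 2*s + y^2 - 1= 3*s^2 + s*(-4*y - 1) + y^2 + y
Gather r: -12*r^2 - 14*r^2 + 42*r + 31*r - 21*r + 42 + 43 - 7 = -26*r^2 + 52*r + 78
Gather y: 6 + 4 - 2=8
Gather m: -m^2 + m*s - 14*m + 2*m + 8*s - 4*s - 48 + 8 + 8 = -m^2 + m*(s - 12) + 4*s - 32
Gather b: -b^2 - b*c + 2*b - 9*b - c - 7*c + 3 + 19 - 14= -b^2 + b*(-c - 7) - 8*c + 8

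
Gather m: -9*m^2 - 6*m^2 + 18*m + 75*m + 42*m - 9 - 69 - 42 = -15*m^2 + 135*m - 120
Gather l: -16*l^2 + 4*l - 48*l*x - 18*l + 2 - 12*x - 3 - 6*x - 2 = -16*l^2 + l*(-48*x - 14) - 18*x - 3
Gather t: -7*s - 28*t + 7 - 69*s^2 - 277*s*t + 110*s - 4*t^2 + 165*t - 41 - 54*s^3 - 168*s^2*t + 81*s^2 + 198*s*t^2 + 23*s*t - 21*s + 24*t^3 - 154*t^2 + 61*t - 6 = -54*s^3 + 12*s^2 + 82*s + 24*t^3 + t^2*(198*s - 158) + t*(-168*s^2 - 254*s + 198) - 40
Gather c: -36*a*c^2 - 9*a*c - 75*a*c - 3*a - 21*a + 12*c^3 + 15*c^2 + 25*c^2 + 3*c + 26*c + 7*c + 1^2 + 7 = -24*a + 12*c^3 + c^2*(40 - 36*a) + c*(36 - 84*a) + 8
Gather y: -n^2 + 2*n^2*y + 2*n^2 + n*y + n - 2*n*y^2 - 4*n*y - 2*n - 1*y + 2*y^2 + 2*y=n^2 - n + y^2*(2 - 2*n) + y*(2*n^2 - 3*n + 1)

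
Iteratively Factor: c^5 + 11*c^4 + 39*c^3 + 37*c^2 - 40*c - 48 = (c + 4)*(c^4 + 7*c^3 + 11*c^2 - 7*c - 12) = (c + 1)*(c + 4)*(c^3 + 6*c^2 + 5*c - 12) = (c + 1)*(c + 4)^2*(c^2 + 2*c - 3) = (c + 1)*(c + 3)*(c + 4)^2*(c - 1)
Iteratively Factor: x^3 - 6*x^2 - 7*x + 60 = (x - 5)*(x^2 - x - 12) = (x - 5)*(x - 4)*(x + 3)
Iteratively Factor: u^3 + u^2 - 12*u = (u + 4)*(u^2 - 3*u) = u*(u + 4)*(u - 3)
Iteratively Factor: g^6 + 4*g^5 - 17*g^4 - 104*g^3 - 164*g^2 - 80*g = (g)*(g^5 + 4*g^4 - 17*g^3 - 104*g^2 - 164*g - 80) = g*(g + 2)*(g^4 + 2*g^3 - 21*g^2 - 62*g - 40) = g*(g + 2)^2*(g^3 - 21*g - 20) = g*(g - 5)*(g + 2)^2*(g^2 + 5*g + 4) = g*(g - 5)*(g + 1)*(g + 2)^2*(g + 4)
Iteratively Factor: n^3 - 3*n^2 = (n)*(n^2 - 3*n) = n*(n - 3)*(n)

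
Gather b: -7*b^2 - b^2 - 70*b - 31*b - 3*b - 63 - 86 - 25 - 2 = -8*b^2 - 104*b - 176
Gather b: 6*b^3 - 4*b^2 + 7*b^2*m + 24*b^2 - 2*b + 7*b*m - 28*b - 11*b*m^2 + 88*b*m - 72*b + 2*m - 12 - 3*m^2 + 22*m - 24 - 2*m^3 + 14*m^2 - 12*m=6*b^3 + b^2*(7*m + 20) + b*(-11*m^2 + 95*m - 102) - 2*m^3 + 11*m^2 + 12*m - 36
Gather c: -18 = -18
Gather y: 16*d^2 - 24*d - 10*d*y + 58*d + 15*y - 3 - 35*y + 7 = 16*d^2 + 34*d + y*(-10*d - 20) + 4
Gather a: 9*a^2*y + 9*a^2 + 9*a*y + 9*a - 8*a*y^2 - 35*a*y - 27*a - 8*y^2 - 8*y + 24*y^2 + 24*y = a^2*(9*y + 9) + a*(-8*y^2 - 26*y - 18) + 16*y^2 + 16*y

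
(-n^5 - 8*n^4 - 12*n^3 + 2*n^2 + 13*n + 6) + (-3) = -n^5 - 8*n^4 - 12*n^3 + 2*n^2 + 13*n + 3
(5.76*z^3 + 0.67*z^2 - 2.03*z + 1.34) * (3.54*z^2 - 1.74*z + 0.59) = 20.3904*z^5 - 7.6506*z^4 - 4.9536*z^3 + 8.6711*z^2 - 3.5293*z + 0.7906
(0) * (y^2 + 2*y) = 0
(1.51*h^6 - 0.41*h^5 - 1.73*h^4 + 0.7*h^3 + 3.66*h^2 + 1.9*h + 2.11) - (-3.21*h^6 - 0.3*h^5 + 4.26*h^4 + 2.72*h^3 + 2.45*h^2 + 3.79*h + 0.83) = 4.72*h^6 - 0.11*h^5 - 5.99*h^4 - 2.02*h^3 + 1.21*h^2 - 1.89*h + 1.28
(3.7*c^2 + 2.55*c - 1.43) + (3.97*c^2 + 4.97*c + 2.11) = 7.67*c^2 + 7.52*c + 0.68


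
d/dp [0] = 0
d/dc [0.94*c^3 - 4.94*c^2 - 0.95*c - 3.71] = 2.82*c^2 - 9.88*c - 0.95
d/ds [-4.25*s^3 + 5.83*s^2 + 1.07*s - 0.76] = -12.75*s^2 + 11.66*s + 1.07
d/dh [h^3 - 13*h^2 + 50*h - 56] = 3*h^2 - 26*h + 50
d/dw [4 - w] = -1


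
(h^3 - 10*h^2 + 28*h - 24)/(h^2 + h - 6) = (h^2 - 8*h + 12)/(h + 3)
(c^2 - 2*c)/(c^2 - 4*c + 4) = c/(c - 2)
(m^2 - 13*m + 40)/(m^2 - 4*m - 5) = (m - 8)/(m + 1)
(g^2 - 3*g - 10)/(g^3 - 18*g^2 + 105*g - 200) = (g + 2)/(g^2 - 13*g + 40)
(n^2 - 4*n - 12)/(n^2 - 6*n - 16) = (n - 6)/(n - 8)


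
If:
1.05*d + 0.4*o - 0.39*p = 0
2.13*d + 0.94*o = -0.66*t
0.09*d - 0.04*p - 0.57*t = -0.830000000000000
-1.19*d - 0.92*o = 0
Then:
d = -1.01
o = 1.30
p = -1.37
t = 1.39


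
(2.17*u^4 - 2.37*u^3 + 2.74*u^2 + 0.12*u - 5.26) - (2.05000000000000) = 2.17*u^4 - 2.37*u^3 + 2.74*u^2 + 0.12*u - 7.31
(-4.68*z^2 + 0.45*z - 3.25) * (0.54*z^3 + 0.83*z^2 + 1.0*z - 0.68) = -2.5272*z^5 - 3.6414*z^4 - 6.0615*z^3 + 0.9349*z^2 - 3.556*z + 2.21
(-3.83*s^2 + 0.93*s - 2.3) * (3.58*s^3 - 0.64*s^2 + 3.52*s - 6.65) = -13.7114*s^5 + 5.7806*s^4 - 22.3108*s^3 + 30.2151*s^2 - 14.2805*s + 15.295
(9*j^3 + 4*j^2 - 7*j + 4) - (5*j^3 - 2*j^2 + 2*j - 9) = 4*j^3 + 6*j^2 - 9*j + 13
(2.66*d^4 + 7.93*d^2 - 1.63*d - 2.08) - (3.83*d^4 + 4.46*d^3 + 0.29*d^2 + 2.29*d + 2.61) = -1.17*d^4 - 4.46*d^3 + 7.64*d^2 - 3.92*d - 4.69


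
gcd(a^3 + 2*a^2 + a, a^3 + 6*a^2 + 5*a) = a^2 + a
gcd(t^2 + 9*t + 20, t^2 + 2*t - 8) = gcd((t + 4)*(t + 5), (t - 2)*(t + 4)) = t + 4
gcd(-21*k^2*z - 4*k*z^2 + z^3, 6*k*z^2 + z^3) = z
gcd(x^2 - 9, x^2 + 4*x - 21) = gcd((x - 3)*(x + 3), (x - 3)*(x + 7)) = x - 3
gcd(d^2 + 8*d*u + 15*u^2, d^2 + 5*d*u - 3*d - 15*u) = d + 5*u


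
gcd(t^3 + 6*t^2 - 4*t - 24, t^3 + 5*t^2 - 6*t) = t + 6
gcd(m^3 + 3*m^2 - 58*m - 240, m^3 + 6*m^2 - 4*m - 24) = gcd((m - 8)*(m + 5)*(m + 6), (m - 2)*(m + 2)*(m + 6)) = m + 6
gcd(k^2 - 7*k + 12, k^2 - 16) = k - 4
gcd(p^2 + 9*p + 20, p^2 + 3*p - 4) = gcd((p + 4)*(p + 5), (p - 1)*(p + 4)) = p + 4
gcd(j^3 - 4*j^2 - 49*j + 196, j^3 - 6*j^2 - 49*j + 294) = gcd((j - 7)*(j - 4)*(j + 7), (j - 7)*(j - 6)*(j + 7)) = j^2 - 49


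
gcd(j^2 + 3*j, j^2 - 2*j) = j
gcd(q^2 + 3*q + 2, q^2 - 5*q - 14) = q + 2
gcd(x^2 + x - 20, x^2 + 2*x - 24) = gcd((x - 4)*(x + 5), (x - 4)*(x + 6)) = x - 4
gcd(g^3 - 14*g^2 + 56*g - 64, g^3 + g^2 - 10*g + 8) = g - 2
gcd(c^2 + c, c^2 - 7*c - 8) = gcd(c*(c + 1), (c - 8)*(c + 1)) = c + 1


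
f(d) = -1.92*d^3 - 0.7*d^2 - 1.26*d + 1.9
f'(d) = -5.76*d^2 - 1.4*d - 1.26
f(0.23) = 1.55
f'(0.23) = -1.89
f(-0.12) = 2.04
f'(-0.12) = -1.17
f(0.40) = 1.16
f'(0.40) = -2.74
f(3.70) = -109.60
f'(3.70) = -85.29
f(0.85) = -0.86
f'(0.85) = -6.61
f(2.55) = -37.70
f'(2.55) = -42.28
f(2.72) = -45.34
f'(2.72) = -47.68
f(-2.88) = 45.59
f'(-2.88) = -45.00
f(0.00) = 1.90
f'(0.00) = -1.26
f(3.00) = -60.02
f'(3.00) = -57.30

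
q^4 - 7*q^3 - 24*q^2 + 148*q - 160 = (q - 8)*(q - 2)^2*(q + 5)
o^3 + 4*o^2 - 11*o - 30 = (o - 3)*(o + 2)*(o + 5)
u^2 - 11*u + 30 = (u - 6)*(u - 5)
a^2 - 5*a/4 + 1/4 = (a - 1)*(a - 1/4)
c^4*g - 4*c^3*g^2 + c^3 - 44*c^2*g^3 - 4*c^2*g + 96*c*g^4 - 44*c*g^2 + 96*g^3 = (c - 8*g)*(c - 2*g)*(c + 6*g)*(c*g + 1)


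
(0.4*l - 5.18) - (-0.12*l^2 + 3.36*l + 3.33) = 0.12*l^2 - 2.96*l - 8.51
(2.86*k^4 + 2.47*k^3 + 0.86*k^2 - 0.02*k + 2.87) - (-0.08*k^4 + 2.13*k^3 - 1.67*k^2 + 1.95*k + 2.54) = 2.94*k^4 + 0.34*k^3 + 2.53*k^2 - 1.97*k + 0.33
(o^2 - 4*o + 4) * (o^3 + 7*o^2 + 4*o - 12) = o^5 + 3*o^4 - 20*o^3 + 64*o - 48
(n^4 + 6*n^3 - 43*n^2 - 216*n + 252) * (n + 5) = n^5 + 11*n^4 - 13*n^3 - 431*n^2 - 828*n + 1260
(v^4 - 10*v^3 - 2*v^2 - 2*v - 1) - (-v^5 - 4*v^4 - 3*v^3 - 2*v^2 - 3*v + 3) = v^5 + 5*v^4 - 7*v^3 + v - 4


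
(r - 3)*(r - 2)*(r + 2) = r^3 - 3*r^2 - 4*r + 12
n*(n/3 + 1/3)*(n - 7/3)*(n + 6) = n^4/3 + 14*n^3/9 - 31*n^2/9 - 14*n/3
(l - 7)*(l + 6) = l^2 - l - 42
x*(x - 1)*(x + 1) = x^3 - x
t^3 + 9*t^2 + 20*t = t*(t + 4)*(t + 5)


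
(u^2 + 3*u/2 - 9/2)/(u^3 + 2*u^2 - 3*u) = (u - 3/2)/(u*(u - 1))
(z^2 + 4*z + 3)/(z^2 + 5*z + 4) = (z + 3)/(z + 4)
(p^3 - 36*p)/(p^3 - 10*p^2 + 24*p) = (p + 6)/(p - 4)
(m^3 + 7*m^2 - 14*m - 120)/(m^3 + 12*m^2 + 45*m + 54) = (m^2 + m - 20)/(m^2 + 6*m + 9)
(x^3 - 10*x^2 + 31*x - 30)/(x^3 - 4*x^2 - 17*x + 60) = (x - 2)/(x + 4)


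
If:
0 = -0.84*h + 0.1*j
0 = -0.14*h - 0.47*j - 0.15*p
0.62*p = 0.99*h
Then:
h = 0.00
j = 0.00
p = 0.00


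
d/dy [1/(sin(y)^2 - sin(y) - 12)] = (1 - 2*sin(y))*cos(y)/(sin(y) + cos(y)^2 + 11)^2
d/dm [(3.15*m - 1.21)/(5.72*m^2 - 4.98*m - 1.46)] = (-18.018*m^2 + 13.8424*m - 10.6248)/(32.7184*m^4 - 56.9712*m^3 + 8.09800000000001*m^2 + 14.5416*m + 2.1316)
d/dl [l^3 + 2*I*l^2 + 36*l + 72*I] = 3*l^2 + 4*I*l + 36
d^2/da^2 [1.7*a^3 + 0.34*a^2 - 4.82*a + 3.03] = 10.2*a + 0.68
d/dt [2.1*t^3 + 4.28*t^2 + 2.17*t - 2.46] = 6.3*t^2 + 8.56*t + 2.17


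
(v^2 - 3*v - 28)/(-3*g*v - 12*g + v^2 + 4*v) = (v - 7)/(-3*g + v)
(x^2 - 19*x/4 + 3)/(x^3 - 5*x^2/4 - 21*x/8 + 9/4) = 2*(x - 4)/(2*x^2 - x - 6)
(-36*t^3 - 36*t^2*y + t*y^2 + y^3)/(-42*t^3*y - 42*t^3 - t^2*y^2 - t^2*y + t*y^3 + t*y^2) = (-6*t^2 - 5*t*y + y^2)/(t*(-7*t*y - 7*t + y^2 + y))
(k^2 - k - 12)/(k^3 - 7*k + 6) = (k - 4)/(k^2 - 3*k + 2)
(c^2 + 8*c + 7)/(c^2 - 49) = (c + 1)/(c - 7)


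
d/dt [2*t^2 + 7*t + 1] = 4*t + 7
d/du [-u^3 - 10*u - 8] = -3*u^2 - 10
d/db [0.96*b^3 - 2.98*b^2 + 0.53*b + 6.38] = 2.88*b^2 - 5.96*b + 0.53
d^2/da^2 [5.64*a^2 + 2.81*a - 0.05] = 11.2800000000000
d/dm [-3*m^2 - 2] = -6*m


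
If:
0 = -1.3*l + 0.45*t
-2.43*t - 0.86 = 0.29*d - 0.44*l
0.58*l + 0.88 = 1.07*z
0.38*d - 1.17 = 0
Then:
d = 3.08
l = -0.27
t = -0.77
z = 0.68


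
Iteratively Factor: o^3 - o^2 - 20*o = (o + 4)*(o^2 - 5*o) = (o - 5)*(o + 4)*(o)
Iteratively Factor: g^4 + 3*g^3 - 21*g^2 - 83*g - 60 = (g + 3)*(g^3 - 21*g - 20) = (g + 1)*(g + 3)*(g^2 - g - 20) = (g + 1)*(g + 3)*(g + 4)*(g - 5)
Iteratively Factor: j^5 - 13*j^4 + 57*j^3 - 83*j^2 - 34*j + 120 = (j - 5)*(j^4 - 8*j^3 + 17*j^2 + 2*j - 24) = (j - 5)*(j - 3)*(j^3 - 5*j^2 + 2*j + 8) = (j - 5)*(j - 3)*(j - 2)*(j^2 - 3*j - 4) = (j - 5)*(j - 3)*(j - 2)*(j + 1)*(j - 4)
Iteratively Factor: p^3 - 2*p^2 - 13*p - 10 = (p - 5)*(p^2 + 3*p + 2) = (p - 5)*(p + 1)*(p + 2)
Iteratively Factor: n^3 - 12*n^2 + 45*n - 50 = (n - 2)*(n^2 - 10*n + 25) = (n - 5)*(n - 2)*(n - 5)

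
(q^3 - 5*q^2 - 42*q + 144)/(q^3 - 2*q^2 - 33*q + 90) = (q - 8)/(q - 5)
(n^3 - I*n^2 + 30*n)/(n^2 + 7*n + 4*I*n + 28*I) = n*(n^2 - I*n + 30)/(n^2 + n*(7 + 4*I) + 28*I)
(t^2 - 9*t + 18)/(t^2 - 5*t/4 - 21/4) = 4*(t - 6)/(4*t + 7)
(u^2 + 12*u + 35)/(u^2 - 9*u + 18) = (u^2 + 12*u + 35)/(u^2 - 9*u + 18)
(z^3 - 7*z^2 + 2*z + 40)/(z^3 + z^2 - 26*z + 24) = (z^2 - 3*z - 10)/(z^2 + 5*z - 6)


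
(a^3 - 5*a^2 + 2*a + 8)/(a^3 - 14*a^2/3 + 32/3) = 3*(a + 1)/(3*a + 4)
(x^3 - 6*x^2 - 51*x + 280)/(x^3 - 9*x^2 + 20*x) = (x^2 - x - 56)/(x*(x - 4))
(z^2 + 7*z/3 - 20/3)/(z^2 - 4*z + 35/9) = 3*(z + 4)/(3*z - 7)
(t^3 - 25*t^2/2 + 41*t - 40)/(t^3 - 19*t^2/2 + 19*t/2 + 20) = (t - 2)/(t + 1)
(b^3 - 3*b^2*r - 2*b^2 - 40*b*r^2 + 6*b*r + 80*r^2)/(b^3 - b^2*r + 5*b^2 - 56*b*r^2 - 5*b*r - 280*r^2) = (b^2 + 5*b*r - 2*b - 10*r)/(b^2 + 7*b*r + 5*b + 35*r)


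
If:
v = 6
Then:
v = 6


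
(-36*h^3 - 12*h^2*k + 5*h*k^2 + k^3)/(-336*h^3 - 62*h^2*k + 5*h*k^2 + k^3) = (6*h^2 + h*k - k^2)/(56*h^2 + h*k - k^2)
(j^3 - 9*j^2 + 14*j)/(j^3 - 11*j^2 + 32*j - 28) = j/(j - 2)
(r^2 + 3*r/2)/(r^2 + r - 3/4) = 2*r/(2*r - 1)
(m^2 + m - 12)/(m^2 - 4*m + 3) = (m + 4)/(m - 1)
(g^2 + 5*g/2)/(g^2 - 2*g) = (g + 5/2)/(g - 2)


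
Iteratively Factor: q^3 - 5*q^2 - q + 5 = (q + 1)*(q^2 - 6*q + 5) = (q - 1)*(q + 1)*(q - 5)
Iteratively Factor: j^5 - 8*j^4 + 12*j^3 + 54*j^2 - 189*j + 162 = (j - 3)*(j^4 - 5*j^3 - 3*j^2 + 45*j - 54) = (j - 3)*(j + 3)*(j^3 - 8*j^2 + 21*j - 18) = (j - 3)^2*(j + 3)*(j^2 - 5*j + 6) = (j - 3)^2*(j - 2)*(j + 3)*(j - 3)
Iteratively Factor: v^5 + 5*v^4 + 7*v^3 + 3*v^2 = (v)*(v^4 + 5*v^3 + 7*v^2 + 3*v) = v*(v + 3)*(v^3 + 2*v^2 + v) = v*(v + 1)*(v + 3)*(v^2 + v) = v^2*(v + 1)*(v + 3)*(v + 1)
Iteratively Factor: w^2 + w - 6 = (w - 2)*(w + 3)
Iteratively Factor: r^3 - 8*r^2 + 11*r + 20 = (r + 1)*(r^2 - 9*r + 20) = (r - 4)*(r + 1)*(r - 5)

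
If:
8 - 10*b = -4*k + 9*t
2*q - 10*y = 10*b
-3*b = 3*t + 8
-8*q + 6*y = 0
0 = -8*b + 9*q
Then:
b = 0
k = -8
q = 0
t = -8/3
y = 0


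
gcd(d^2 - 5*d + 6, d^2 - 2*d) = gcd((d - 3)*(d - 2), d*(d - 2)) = d - 2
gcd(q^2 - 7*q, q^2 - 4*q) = q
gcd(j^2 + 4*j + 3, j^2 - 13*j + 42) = 1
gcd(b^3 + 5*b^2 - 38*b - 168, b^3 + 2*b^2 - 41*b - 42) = b^2 + b - 42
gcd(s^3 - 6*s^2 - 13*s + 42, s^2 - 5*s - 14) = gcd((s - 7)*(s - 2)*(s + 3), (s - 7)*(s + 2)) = s - 7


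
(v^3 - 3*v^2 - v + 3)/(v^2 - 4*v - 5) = (v^2 - 4*v + 3)/(v - 5)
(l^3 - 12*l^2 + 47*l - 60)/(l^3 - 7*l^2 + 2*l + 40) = (l - 3)/(l + 2)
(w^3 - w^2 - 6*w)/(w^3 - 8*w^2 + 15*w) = (w + 2)/(w - 5)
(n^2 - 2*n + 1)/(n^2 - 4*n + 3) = (n - 1)/(n - 3)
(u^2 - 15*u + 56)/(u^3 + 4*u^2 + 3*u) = (u^2 - 15*u + 56)/(u*(u^2 + 4*u + 3))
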